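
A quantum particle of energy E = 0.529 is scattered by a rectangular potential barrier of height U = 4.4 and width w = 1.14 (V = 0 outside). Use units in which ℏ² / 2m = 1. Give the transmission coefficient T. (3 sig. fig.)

T = 0.0191

E < U: inside the barrier ψ ∝ e^{±κx} with κ = √(2m(U − E))/ℏ = 1.967.
κw = 2.243, sinh(κw) = 4.657.
Matching ψ, ψ′ at both faces gives T = [1 + U² sinh²(κw) / (4E(U − E))]⁻¹ = 1/52.27 = 0.0191.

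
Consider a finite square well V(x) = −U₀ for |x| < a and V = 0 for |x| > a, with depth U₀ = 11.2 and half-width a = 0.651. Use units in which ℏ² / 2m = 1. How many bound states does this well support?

N = 2

Define the well-strength parameter z₀ = (a/ℏ)√(2mU₀) = 0.651 × √(2·0.5·11.2) = 2.179.
The even/odd transcendental equations gain one root per π/2 in z₀, giving N = 1 + ⌊2z₀/π⌋ = 1 + ⌊1.387⌋ = 2.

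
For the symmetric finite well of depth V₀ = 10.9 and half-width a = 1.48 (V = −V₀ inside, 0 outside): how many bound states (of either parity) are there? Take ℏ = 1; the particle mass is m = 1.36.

The dimensionless depth is z₀ = a√(2mV₀)/ℏ = 1.48 × √(29.65) = 8.059.
A new bound state (alternating even/odd) appears each time z₀ passes a multiple of π/2, so N = ⌊2z₀/π⌋ + 1 = ⌊5.130⌋ + 1 = 6.

N = 6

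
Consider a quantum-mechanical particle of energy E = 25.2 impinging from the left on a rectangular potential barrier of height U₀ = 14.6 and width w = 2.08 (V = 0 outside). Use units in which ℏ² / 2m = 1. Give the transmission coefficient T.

E > U₀: inside the barrier k₂ = √(2m(E − U₀))/ℏ = 3.256, k₂w = 6.772.
T = [1 + U₀² sin²(k₂w) / (4E(E − U₀))]⁻¹ = 1/1.044 = 0.958.

T = 0.958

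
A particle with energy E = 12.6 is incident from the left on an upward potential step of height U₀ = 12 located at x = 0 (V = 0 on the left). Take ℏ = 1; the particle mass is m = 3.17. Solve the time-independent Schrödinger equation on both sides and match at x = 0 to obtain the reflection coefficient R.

On each side the TISE gives plane waves with k = √(2m(E − V))/ℏ: k₁ = √(2·3.17·12.6) = 8.938, k₂ = √(2·3.17·0.6) = 1.950.
Continuity of ψ and ψ′ at the step yields the reflection amplitude r = (k₁ − k₂)/(k₁ + k₂) = 0.6417; thus R = |r|² = 0.4118, T = 0.5882.

R = 0.412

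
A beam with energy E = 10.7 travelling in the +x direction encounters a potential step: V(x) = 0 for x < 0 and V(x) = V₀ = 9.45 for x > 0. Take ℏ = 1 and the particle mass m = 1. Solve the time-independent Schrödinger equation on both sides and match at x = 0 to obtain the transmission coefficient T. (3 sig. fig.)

T = 0.759

On each side the TISE gives plane waves with k = √(2m(E − V))/ℏ: k₁ = √(2·1·10.7) = 4.626, k₂ = √(2·1·1.25) = 1.581.
Matching ψ and ψ′ at x = 0 gives r = (k₁ − k₂)/(k₁ + k₂), so R = r² = 0.2406 and T = 1 − R = 0.7594.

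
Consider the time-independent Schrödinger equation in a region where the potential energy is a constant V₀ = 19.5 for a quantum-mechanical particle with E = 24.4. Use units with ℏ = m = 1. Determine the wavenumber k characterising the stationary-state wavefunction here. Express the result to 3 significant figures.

k = 3.13

With E > V₀ the solution is oscillatory, ψ ∝ e^{±ikx} with k = √(2m(E − V₀))/ℏ.
k = √(2 × 1 × 4.9) = 3.130.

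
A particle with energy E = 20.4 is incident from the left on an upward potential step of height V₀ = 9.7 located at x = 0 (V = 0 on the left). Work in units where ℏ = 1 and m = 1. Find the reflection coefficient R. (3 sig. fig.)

R = 0.0256

The wavenumbers are k₁ = √(2mE)/ℏ = 6.387 on the left and k₂ = √(2m(E − V₀))/ℏ = 4.626 on the right.
Matching ψ and ψ′ at x = 0 gives r = (k₁ − k₂)/(k₁ + k₂), so R = r² = 0.02558 and T = 1 − R = 0.9744.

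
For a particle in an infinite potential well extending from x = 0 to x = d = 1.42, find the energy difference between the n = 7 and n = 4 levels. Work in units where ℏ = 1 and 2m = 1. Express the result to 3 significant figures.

ΔE = 162

E_n = n²π²ℏ²/(2md²), so ΔE = (7² − 4²) π²ℏ²/(2md²).
ΔE = 33 × π² / (2 × 0.5 × 1.42²) = 161.5.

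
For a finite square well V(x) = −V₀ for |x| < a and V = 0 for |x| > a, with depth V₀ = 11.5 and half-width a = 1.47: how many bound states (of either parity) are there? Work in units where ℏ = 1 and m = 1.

The dimensionless depth is z₀ = a√(2mV₀)/ℏ = 1.47 × √(23.00) = 7.050.
The even/odd transcendental equations gain one root per π/2 in z₀, giving N = 1 + ⌊2z₀/π⌋ = 1 + ⌊4.488⌋ = 5.

N = 5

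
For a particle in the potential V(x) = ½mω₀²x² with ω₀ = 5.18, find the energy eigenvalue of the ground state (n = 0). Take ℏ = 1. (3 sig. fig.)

E = 2.59

Using E_n = (n + ½)ℏω₀: E_0 = 0.5 × 5.18 = 2.590.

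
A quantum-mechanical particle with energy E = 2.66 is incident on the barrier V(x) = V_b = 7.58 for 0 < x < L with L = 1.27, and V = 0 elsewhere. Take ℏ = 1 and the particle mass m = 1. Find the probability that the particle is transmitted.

T = 0.00126

Since E < V_b the interior solution is evanescent with decay constant κ = √(2m(V_b − E))/ℏ = 3.137.
κL = 3.984, sinh(κL) = 26.85.
The exact tunnelling result is T⁻¹ = 1 + V_b² sinh²(κL) / [4E(V_b − E)] = 792.4, so T = 0.00126.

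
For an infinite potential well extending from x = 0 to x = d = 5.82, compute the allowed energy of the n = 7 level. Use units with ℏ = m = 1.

E = 7.14

Requiring ψ(0) = ψ(d) = 0 quantises k = nπ/d, hence E_n = ℏ²k²/2m = n²π²ℏ²/(2md²).
E_7 = 7² × π² / (2 × 1 × 5.82²) = 7.139.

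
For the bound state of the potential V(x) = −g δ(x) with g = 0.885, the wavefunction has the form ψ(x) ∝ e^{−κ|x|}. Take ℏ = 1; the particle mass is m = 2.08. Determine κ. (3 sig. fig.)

κ = 1.84

Integrate −(ℏ²/2m)ψ'' − gδ(x)ψ = Eψ from −ε to +ε: the ψ'' term gives ψ'(0⁺) − ψ'(0⁻) and the δ term gives −(2mg/ℏ²)ψ(0).
With ψ ∝ e^{−κ|x|} this yields −2κ = −2mg/ℏ², so κ = mg/ℏ² = 1.841.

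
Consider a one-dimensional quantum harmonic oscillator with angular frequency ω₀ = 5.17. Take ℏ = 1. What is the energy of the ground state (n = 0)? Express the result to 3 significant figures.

E = 2.59

Using E_n = (n + ½)ℏω₀: E_0 = 0.5 × 5.17 = 2.585.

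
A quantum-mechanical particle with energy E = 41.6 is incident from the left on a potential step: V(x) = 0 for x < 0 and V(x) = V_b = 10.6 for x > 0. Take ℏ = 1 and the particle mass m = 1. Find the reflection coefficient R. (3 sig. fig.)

R = 0.00539

The wavenumbers are k₁ = √(2mE)/ℏ = 9.121 on the left and k₂ = √(2m(E − V_b))/ℏ = 7.874 on the right.
Matching ψ and ψ′ at x = 0 gives r = (k₁ − k₂)/(k₁ + k₂), so R = r² = 0.005387 and T = 1 − R = 0.9946.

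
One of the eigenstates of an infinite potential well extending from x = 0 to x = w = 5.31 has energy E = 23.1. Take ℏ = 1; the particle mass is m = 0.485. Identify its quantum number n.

From E_n = n²π²ℏ²/(2mw²) invert to n = √(2mw²E)/(πℏ).
n = (5.31/π) × √(2 × 0.485 × 23.1) = 8.001 → n = 8.

n = 8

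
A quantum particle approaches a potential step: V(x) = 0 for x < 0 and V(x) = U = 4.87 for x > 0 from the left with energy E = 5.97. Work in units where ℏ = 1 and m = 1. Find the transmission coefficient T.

On each side the TISE gives plane waves with k = √(2m(E − V))/ℏ: k₁ = √(2·1·5.97) = 3.455, k₂ = √(2·1·1.1) = 1.483.
Matching ψ and ψ′ at x = 0 gives r = (k₁ − k₂)/(k₁ + k₂), so R = r² = 0.1595 and T = 1 − R = 0.8405.

T = 0.841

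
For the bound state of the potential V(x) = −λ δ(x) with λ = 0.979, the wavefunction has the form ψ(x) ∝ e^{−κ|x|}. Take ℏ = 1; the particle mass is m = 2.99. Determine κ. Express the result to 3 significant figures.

κ = 2.93

Integrate −(ℏ²/2m)ψ'' − λδ(x)ψ = Eψ from −ε to +ε: the ψ'' term gives ψ'(0⁺) − ψ'(0⁻) and the δ term gives −(2mλ/ℏ²)ψ(0).
With ψ ∝ e^{−κ|x|} this yields −2κ = −2mλ/ℏ², so κ = mλ/ℏ² = 2.927.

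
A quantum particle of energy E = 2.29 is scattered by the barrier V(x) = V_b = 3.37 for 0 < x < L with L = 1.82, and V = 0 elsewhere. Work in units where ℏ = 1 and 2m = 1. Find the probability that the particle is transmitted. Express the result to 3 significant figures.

T = 0.0767

Since E < V_b the interior solution is evanescent with decay constant κ = √(2m(V_b − E))/ℏ = 1.039.
κL = 1.891, sinh(κL) = 3.239.
The exact tunnelling result is T⁻¹ = 1 + V_b² sinh²(κL) / [4E(V_b − E)] = 13.04, so T = 0.0767.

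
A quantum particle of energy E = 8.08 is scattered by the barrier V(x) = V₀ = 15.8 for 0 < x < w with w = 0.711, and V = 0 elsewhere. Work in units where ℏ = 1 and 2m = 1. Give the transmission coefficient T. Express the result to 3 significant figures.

Since E < V₀ the interior solution is evanescent with decay constant κ = √(2m(V₀ − E))/ℏ = 2.778.
κw = 1.976, sinh(κw) = 3.536.
The exact tunnelling result is T⁻¹ = 1 + V₀² sinh²(κw) / [4E(V₀ − E)] = 13.51, so T = 0.0740.

T = 0.0740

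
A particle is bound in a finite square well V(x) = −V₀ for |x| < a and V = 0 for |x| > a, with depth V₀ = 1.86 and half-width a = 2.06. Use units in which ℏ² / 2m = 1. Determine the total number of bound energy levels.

N = 2

Define the well-strength parameter z₀ = (a/ℏ)√(2mV₀) = 2.06 × √(2·0.5·1.86) = 2.809.
The even/odd transcendental equations gain one root per π/2 in z₀, giving N = 1 + ⌊2z₀/π⌋ = 1 + ⌊1.789⌋ = 2.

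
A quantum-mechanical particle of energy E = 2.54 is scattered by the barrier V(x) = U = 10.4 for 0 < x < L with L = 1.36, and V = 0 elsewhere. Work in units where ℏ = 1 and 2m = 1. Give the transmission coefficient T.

T = 0.00144

Since E < U the interior solution is evanescent with decay constant κ = √(2m(U − E))/ℏ = 2.804.
κL = 3.813, sinh(κL) = 22.63.
The exact tunnelling result is T⁻¹ = 1 + U² sinh²(κL) / [4E(U − E)] = 694.5, so T = 0.00144.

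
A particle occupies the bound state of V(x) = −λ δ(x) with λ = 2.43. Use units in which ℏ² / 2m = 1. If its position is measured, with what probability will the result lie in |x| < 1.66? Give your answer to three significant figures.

The normalised bound state is ψ = √κ e^{−κ|x|} with κ = mλ/ℏ² = 1.215.
P(|x| < d) = ∫_{−d}^{d} κ e^{−2κ|x|} dx = 1 − e^{−2κd} = 1 − e^{−4.034} = 0.9823.

P = 0.982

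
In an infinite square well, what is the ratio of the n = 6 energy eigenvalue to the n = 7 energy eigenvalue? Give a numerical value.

E_n = n²π²ℏ²/(2mL²) so the ratio is n₂²/n₁² = 36/49 = 0.734694.

0.734694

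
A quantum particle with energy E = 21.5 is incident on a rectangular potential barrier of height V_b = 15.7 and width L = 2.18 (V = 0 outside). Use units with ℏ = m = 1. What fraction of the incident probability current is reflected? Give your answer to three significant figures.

E > V_b: inside the barrier k₂ = √(2m(E − V_b))/ℏ = 3.406, k₂L = 7.425.
Matching at both interfaces gives T⁻¹ = 1 + V_b² sin²(k₂L) / [4E(E − V_b)] = 1.409, hence T = 0.710.
R = 1 − T = 0.290.

R = 0.290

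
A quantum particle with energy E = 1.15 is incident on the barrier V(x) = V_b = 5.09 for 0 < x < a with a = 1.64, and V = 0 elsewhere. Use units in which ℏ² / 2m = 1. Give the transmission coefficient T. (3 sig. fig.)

E < V_b: inside the barrier ψ ∝ e^{±κx} with κ = √(2m(V_b − E))/ℏ = 1.985.
κa = 3.255, sinh(κa) = 12.94.
Matching ψ, ψ′ at both faces gives T = [1 + V_b² sinh²(κa) / (4E(V_b − E))]⁻¹ = 1/240.5 = 0.00416.

T = 0.00416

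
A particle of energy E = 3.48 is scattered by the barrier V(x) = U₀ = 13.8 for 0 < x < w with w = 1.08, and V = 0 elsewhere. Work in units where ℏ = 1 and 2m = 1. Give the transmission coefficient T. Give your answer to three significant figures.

E < U₀: inside the barrier ψ ∝ e^{±κx} with κ = √(2m(U₀ − E))/ℏ = 3.212.
κw = 3.469, sinh(κw) = 16.04.
Matching ψ, ψ′ at both faces gives T = [1 + U₀² sinh²(κw) / (4E(U₀ − E))]⁻¹ = 1/342.3 = 0.00292.

T = 0.00292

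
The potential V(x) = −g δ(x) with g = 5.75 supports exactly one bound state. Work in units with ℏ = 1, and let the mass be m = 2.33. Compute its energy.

E = -38.5

For x ≠ 0 the bound state is ψ ∝ e^{−κ|x|}; integrating the TISE across the delta gives the cusp condition 2κ = 2mg/ℏ², so κ = 13.40.
Then E = −ℏ²κ²/(2m) = −mg²/(2ℏ²) = -38.52.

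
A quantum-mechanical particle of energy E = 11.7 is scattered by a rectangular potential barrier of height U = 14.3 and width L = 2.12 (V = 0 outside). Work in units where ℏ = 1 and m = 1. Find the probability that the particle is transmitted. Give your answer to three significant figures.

T = 0.000151

Since E < U the interior solution is evanescent with decay constant κ = √(2m(U − E))/ℏ = 2.280.
κL = 4.834, sinh(κL) = 62.87.
Matching ψ, ψ′ at both faces gives T = [1 + U² sinh²(κL) / (4E(U − E))]⁻¹ = 1/6644 = 0.000151.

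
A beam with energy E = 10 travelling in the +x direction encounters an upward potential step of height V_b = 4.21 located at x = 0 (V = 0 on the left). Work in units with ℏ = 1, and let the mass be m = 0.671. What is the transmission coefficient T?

T = 0.982

On each side the TISE gives plane waves with k = √(2m(E − V))/ℏ: k₁ = √(2·0.671·10) = 3.663, k₂ = √(2·0.671·5.79) = 2.788.
Continuity of ψ and ψ′ at the step yields the reflection amplitude r = (k₁ − k₂)/(k₁ + k₂) = 0.1358; thus R = |r|² = 0.01843, T = 0.9816.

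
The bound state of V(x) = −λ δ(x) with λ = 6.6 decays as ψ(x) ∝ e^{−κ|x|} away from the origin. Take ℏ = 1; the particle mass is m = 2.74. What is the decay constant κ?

κ = 18.1

Integrating the TISE across x = 0 gives the cusp condition ψ'(0⁺) − ψ'(0⁻) = −(2mλ/ℏ²)ψ(0).
With ψ ∝ e^{−κ|x|} this yields −2κ = −2mλ/ℏ², so κ = mλ/ℏ² = 18.08.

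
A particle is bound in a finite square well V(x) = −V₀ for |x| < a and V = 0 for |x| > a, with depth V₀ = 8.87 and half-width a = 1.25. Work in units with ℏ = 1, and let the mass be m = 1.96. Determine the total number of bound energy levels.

Define the well-strength parameter z₀ = (a/ℏ)√(2mV₀) = 1.25 × √(2·1.96·8.87) = 7.371.
The even/odd transcendental equations gain one root per π/2 in z₀, giving N = 1 + ⌊2z₀/π⌋ = 1 + ⌊4.692⌋ = 5.

N = 5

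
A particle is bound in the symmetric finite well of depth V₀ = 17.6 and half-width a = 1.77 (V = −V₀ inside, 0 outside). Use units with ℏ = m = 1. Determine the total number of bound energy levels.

The dimensionless depth is z₀ = a√(2mV₀)/ℏ = 1.77 × √(35.20) = 10.50.
The even/odd transcendental equations gain one root per π/2 in z₀, giving N = 1 + ⌊2z₀/π⌋ = 1 + ⌊6.685⌋ = 7.

N = 7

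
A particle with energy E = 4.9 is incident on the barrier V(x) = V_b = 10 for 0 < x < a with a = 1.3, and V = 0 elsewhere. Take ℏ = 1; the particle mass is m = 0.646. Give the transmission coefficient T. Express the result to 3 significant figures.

T = 0.00504

Since E < V_b the interior solution is evanescent with decay constant κ = √(2m(V_b − E))/ℏ = 2.567.
κa = 3.337, sinh(κa) = 14.05.
The exact tunnelling result is T⁻¹ = 1 + V_b² sinh²(κa) / [4E(V_b − E)] = 198.5, so T = 0.00504.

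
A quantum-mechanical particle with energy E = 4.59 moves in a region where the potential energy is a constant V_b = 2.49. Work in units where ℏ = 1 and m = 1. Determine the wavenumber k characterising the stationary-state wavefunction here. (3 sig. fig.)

With E > V_b the solution is oscillatory, ψ ∝ e^{±ikx} with k = √(2m(E − V_b))/ℏ.
k = √(2 × 1 × 2.1) = 2.049.

k = 2.05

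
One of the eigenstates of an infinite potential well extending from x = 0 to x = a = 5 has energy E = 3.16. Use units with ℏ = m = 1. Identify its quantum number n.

From E_n = n²π²ℏ²/(2ma²) invert to n = √(2ma²E)/(πℏ).
n = (5/π) × √(2 × 1 × 3.16) = 4.001 → n = 4.

n = 4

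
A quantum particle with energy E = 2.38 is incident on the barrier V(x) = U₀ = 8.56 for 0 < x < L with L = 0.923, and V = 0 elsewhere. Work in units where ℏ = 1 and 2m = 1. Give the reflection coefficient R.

E < U₀: inside the barrier ψ ∝ e^{±κx} with κ = √(2m(U₀ − E))/ℏ = 2.486.
κL = 2.295, sinh(κL) = 4.910.
Matching ψ, ψ′ at both faces gives T = [1 + U₀² sinh²(κL) / (4E(U₀ − E))]⁻¹ = 1/31.02 = 0.0322.
R = 1 − T = 0.968.

R = 0.968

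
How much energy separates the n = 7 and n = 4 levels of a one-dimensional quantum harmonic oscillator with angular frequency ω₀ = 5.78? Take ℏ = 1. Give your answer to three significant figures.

E_n = ℏω₀(n + ½), so ΔE = (7 − 4) ℏω₀ = 3 × 5.78 = 17.34.

ΔE = 17.3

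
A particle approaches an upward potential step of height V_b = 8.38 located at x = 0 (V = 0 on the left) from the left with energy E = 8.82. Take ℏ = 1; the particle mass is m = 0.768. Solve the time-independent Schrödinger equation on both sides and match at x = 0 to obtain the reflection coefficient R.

The wavenumbers are k₁ = √(2mE)/ℏ = 3.681 on the left and k₂ = √(2m(E − V_b))/ℏ = 0.8221 on the right.
Continuity of ψ and ψ′ at the step yields the reflection amplitude r = (k₁ − k₂)/(k₁ + k₂) = 0.6349; thus R = |r|² = 0.4030, T = 0.5970.

R = 0.403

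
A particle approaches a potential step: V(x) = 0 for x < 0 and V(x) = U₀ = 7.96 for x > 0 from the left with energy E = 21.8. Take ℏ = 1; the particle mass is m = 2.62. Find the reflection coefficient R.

On each side the TISE gives plane waves with k = √(2m(E − V))/ℏ: k₁ = √(2·2.62·21.8) = 10.69, k₂ = √(2·2.62·13.84) = 8.516.
Matching ψ and ψ′ at x = 0 gives r = (k₁ − k₂)/(k₁ + k₂), so R = r² = 0.01279 and T = 1 − R = 0.9872.

R = 0.0128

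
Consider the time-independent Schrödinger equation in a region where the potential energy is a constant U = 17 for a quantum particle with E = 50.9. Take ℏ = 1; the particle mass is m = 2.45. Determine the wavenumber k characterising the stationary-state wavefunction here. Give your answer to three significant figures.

k = 12.9

With E > U the solution is oscillatory, ψ ∝ e^{±ikx} with k = √(2m(E − U))/ℏ.
k = √(2 × 2.45 × 33.9) = 12.89.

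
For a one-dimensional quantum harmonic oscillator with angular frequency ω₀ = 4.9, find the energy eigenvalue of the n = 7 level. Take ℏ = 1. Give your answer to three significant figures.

E = 36.8

The oscillator eigenvalues are E_n = ℏω₀(n + ½), so E_7 = 4.9 × 7.5 = 36.75.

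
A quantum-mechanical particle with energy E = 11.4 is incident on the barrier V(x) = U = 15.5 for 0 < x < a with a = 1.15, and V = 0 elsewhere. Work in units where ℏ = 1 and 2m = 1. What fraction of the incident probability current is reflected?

Since E < U the interior solution is evanescent with decay constant κ = √(2m(U − E))/ℏ = 2.025.
κa = 2.329, sinh(κa) = 5.083.
The exact tunnelling result is T⁻¹ = 1 + U² sinh²(κa) / [4E(U − E)] = 34.20, so T = 0.0292.
R = 1 − T = 0.971.

R = 0.971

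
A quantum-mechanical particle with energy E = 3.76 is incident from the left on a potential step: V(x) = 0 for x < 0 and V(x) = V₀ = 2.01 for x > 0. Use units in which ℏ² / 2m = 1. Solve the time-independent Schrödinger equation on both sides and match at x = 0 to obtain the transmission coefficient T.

The wavenumbers are k₁ = √(2mE)/ℏ = 1.939 on the left and k₂ = √(2m(E − V₀))/ℏ = 1.323 on the right.
Matching ψ and ψ′ at x = 0 gives r = (k₁ − k₂)/(k₁ + k₂), so R = r² = 0.03568 and T = 1 − R = 0.9643.

T = 0.964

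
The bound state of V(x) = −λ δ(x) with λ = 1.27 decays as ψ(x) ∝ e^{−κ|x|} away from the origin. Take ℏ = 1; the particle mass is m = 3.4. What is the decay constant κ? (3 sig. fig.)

κ = 4.32

Integrating the TISE across x = 0 gives the cusp condition ψ'(0⁺) − ψ'(0⁻) = −(2mλ/ℏ²)ψ(0).
With ψ ∝ e^{−κ|x|} this yields −2κ = −2mλ/ℏ², so κ = mλ/ℏ² = 4.318.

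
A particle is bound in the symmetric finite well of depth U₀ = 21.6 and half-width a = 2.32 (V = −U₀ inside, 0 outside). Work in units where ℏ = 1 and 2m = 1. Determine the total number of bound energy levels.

N = 7

The dimensionless depth is z₀ = a√(2mU₀)/ℏ = 2.32 × √(21.60) = 10.78.
A new bound state (alternating even/odd) appears each time z₀ passes a multiple of π/2, so N = ⌊2z₀/π⌋ + 1 = ⌊6.864⌋ + 1 = 7.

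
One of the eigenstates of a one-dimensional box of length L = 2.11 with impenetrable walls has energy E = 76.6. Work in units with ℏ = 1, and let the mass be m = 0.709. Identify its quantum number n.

n = 7

From E_n = n²π²ℏ²/(2mL²) invert to n = √(2mL²E)/(πℏ).
n = (2.11/π) × √(2 × 0.709 × 76.6) = 7.000 → n = 7.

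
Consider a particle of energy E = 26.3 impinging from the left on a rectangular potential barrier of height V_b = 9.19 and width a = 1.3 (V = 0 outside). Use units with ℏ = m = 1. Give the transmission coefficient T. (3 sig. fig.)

T = 0.958

Above the barrier the interior wavenumber is k₂ = √(2m(E − V_b))/ℏ = 5.850, giving phase k₂a = 7.605.
Matching at both interfaces gives T⁻¹ = 1 + V_b² sin²(k₂a) / [4E(E − V_b)] = 1.044, hence T = 0.958.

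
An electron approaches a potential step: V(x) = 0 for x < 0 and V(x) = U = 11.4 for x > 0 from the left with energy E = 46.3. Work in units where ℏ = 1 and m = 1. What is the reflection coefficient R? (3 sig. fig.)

R = 0.00498

The wavenumbers are k₁ = √(2mE)/ℏ = 9.623 on the left and k₂ = √(2m(E − U))/ℏ = 8.355 on the right.
Continuity of ψ and ψ′ at the step yields the reflection amplitude r = (k₁ − k₂)/(k₁ + k₂) = 0.07055; thus R = |r|² = 0.004977, T = 0.9950.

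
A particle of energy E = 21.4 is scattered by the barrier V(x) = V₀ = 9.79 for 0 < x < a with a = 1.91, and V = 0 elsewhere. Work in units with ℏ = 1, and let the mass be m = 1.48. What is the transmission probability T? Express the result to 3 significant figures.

E > V₀: inside the barrier k₂ = √(2m(E − V₀))/ℏ = 5.862, k₂a = 11.20.
Matching at both interfaces gives T⁻¹ = 1 + V₀² sin²(k₂a) / [4E(E − V₀)] = 1.093, hence T = 0.915.

T = 0.915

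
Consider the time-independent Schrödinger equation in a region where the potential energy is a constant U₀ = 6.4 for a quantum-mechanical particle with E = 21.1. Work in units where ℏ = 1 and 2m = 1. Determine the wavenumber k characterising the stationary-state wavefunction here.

k = 3.83

With E > U₀ the solution is oscillatory, ψ ∝ e^{±ikx} with k = √(2m(E − U₀))/ℏ.
k = √(2 × 0.5 × 14.7) = 3.834.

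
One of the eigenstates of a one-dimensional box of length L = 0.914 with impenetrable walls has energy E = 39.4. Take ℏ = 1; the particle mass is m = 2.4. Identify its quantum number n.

From E_n = n²π²ℏ²/(2mL²) invert to n = √(2mL²E)/(πℏ).
n = (0.914/π) × √(2 × 2.4 × 39.4) = 4.001 → n = 4.

n = 4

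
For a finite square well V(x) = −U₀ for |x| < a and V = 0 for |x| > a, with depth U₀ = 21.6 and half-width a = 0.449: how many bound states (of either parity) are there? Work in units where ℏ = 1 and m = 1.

The dimensionless depth is z₀ = a√(2mU₀)/ℏ = 0.449 × √(43.20) = 2.951.
A new bound state (alternating even/odd) appears each time z₀ passes a multiple of π/2, so N = ⌊2z₀/π⌋ + 1 = ⌊1.879⌋ + 1 = 2.

N = 2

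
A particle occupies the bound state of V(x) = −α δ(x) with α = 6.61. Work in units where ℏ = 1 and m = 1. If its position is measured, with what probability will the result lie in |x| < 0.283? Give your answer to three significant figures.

The normalised bound state is ψ = √κ e^{−κ|x|} with κ = mα/ℏ² = 6.610.
P(|x| < d) = ∫_{−d}^{d} κ e^{−2κ|x|} dx = 1 − e^{−2κd} = 1 − e^{−3.741} = 0.9763.

P = 0.976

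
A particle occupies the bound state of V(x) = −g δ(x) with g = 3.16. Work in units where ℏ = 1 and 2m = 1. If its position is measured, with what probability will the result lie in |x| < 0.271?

P = 0.575

The normalised bound state is ψ = √κ e^{−κ|x|} with κ = mg/ℏ² = 1.580.
P(|x| < d) = ∫_{−d}^{d} κ e^{−2κ|x|} dx = 1 − e^{−2κd} = 1 − e^{−0.8564} = 0.5753.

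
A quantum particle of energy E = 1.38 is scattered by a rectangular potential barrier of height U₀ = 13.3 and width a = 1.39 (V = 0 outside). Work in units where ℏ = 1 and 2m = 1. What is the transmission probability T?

Since E < U₀ the interior solution is evanescent with decay constant κ = √(2m(U₀ − E))/ℏ = 3.453.
κa = 4.799, sinh(κa) = 60.69.
Matching ψ, ψ′ at both faces gives T = [1 + U₀² sinh²(κa) / (4E(U₀ − E))]⁻¹ = 1/9904 = 0.000101.

T = 0.000101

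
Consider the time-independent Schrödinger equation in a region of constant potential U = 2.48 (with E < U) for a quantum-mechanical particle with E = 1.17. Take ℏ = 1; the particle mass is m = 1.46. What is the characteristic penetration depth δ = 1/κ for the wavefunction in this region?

Since E < U the TISE in this region is ψ'' = κ²ψ with κ = √(2m(U − E))/ℏ.
κ = √(2 × 1.46 × 1.31) = 1.956. The penetration depth is δ = 1/κ = 0.511.

δ = 0.511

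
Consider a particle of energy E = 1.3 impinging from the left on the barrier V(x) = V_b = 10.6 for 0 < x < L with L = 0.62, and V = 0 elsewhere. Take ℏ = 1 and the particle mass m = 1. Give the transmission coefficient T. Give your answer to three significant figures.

E < V_b: inside the barrier ψ ∝ e^{±κx} with κ = √(2m(V_b − E))/ℏ = 4.313.
κL = 2.674, sinh(κL) = 7.214.
Matching ψ, ψ′ at both faces gives T = [1 + V_b² sinh²(κL) / (4E(V_b − E))]⁻¹ = 1/121.9 = 0.00820.

T = 0.00820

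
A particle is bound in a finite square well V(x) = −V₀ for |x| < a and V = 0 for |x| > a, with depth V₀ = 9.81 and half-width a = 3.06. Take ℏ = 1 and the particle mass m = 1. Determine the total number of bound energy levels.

The dimensionless depth is z₀ = a√(2mV₀)/ℏ = 3.06 × √(19.62) = 13.55.
A new bound state (alternating even/odd) appears each time z₀ passes a multiple of π/2, so N = ⌊2z₀/π⌋ + 1 = ⌊8.629⌋ + 1 = 9.

N = 9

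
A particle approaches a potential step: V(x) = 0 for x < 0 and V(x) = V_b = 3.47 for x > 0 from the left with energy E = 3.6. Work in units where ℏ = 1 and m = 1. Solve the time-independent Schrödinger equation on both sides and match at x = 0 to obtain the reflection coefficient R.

The wavenumbers are k₁ = √(2mE)/ℏ = 2.683 on the left and k₂ = √(2m(E − V_b))/ℏ = 0.5099 on the right.
Matching ψ and ψ′ at x = 0 gives r = (k₁ − k₂)/(k₁ + k₂), so R = r² = 0.4633 and T = 1 − R = 0.5367.

R = 0.463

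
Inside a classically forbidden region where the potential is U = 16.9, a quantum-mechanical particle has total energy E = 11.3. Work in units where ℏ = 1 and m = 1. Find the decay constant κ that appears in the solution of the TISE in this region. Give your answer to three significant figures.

Since E < U the TISE in this region is ψ'' = κ²ψ with κ = √(2m(U − E))/ℏ.
κ = √(2 × 1 × 5.6) = 3.347.

κ = 3.35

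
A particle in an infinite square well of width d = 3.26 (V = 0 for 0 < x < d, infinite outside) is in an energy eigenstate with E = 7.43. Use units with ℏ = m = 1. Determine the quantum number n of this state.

From E_n = n²π²ℏ²/(2md²) invert to n = √(2md²E)/(πℏ).
n = (3.26/π) × √(2 × 1 × 7.43) = 4.000 → n = 4.

n = 4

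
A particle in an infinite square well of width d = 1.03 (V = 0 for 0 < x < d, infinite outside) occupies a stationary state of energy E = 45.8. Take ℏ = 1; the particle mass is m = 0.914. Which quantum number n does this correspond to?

n = 3

For an infinite well E_n = n²π²ℏ²/(2md²), so n = (d/πℏ)√(2mE).
n = (1.03/π) × √(2 × 0.914 × 45.8) = 3.000 → n = 3.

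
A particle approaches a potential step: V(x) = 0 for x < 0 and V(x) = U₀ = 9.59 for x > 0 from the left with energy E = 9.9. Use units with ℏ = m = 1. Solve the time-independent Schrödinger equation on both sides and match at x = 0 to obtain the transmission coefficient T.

The wavenumbers are k₁ = √(2mE)/ℏ = 4.450 on the left and k₂ = √(2m(E − U₀))/ℏ = 0.7874 on the right.
Continuity of ψ and ψ′ at the step yields the reflection amplitude r = (k₁ − k₂)/(k₁ + k₂) = 0.6993; thus R = |r|² = 0.4890, T = 0.5110.

T = 0.511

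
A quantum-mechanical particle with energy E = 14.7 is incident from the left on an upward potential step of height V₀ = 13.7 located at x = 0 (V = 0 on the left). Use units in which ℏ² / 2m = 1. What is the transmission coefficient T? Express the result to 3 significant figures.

The wavenumbers are k₁ = √(2mE)/ℏ = 3.834 on the left and k₂ = √(2m(E − V₀))/ℏ = 1.000 on the right.
Matching ψ and ψ′ at x = 0 gives r = (k₁ − k₂)/(k₁ + k₂), so R = r² = 0.3437 and T = 1 − R = 0.6563.

T = 0.656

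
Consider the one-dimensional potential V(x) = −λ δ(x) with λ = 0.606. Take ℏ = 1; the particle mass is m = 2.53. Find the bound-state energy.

E = -0.465

For x ≠ 0 the bound state is ψ ∝ e^{−κ|x|}; integrating the TISE across the delta gives the cusp condition 2κ = 2mλ/ℏ², so κ = 1.533.
Then E = −ℏ²κ²/(2m) = −mλ²/(2ℏ²) = -0.4646.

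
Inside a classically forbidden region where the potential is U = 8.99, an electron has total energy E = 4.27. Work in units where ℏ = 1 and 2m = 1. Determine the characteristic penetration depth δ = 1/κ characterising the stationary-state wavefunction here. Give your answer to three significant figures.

Since E < U the TISE in this region is ψ'' = κ²ψ with κ = √(2m(U − E))/ℏ.
κ = √(2 × 0.5 × 4.72) = 2.173. The penetration depth is δ = 1/κ = 0.460.

δ = 0.460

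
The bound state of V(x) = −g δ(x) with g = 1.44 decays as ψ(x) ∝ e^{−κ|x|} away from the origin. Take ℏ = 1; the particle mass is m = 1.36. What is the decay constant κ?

Integrate −(ℏ²/2m)ψ'' − gδ(x)ψ = Eψ from −ε to +ε: the ψ'' term gives ψ'(0⁺) − ψ'(0⁻) and the δ term gives −(2mg/ℏ²)ψ(0).
With ψ ∝ e^{−κ|x|} this yields −2κ = −2mg/ℏ², so κ = mg/ℏ² = 1.958.

κ = 1.96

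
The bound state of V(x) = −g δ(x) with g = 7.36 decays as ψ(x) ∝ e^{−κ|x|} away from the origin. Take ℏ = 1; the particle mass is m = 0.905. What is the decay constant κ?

Integrating the TISE across x = 0 gives the cusp condition ψ'(0⁺) − ψ'(0⁻) = −(2mg/ℏ²)ψ(0).
With ψ ∝ e^{−κ|x|} this yields −2κ = −2mg/ℏ², so κ = mg/ℏ² = 6.661.

κ = 6.66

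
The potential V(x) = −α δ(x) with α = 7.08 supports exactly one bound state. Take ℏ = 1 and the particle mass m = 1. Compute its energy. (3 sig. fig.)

E = -25.1

The bound state is ψ(x) = √κ e^{−κ|x|}. The derivative jump ψ'(0⁺) − ψ'(0⁻) = −(2mα/ℏ²)ψ(0) fixes κ = mα/ℏ² = 7.080.
Then E = −ℏ²κ²/(2m) = −mα²/(2ℏ²) = -25.06.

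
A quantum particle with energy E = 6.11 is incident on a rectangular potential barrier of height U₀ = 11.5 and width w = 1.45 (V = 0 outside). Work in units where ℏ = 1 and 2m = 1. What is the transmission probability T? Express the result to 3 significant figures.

E < U₀: inside the barrier ψ ∝ e^{±κx} with κ = √(2m(U₀ − E))/ℏ = 2.322.
κw = 3.366, sinh(κw) = 14.47.
Matching ψ, ψ′ at both faces gives T = [1 + U₀² sinh²(κw) / (4E(U₀ − E))]⁻¹ = 1/211.2 = 0.00474.

T = 0.00474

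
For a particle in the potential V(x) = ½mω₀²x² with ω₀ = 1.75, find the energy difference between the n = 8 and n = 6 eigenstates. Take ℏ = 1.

E_n = ℏω₀(n + ½), so ΔE = (8 − 6) ℏω₀ = 2 × 1.75 = 3.500.

ΔE = 3.50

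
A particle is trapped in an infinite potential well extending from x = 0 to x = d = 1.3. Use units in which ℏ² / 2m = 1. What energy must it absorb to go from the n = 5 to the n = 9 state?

ΔE = 327

E_n = n²π²ℏ²/(2md²), so ΔE = (9² − 5²) π²ℏ²/(2md²).
ΔE = 56 × π² / (2 × 0.5 × 1.3²) = 327.0.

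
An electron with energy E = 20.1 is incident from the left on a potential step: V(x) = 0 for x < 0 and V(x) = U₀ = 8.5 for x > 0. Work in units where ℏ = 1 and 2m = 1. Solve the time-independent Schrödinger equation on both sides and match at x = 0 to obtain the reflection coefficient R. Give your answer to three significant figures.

R = 0.0187

The wavenumbers are k₁ = √(2mE)/ℏ = 4.483 on the left and k₂ = √(2m(E − U₀))/ℏ = 3.406 on the right.
Matching ψ and ψ′ at x = 0 gives r = (k₁ − k₂)/(k₁ + k₂), so R = r² = 0.01865 and T = 1 − R = 0.9813.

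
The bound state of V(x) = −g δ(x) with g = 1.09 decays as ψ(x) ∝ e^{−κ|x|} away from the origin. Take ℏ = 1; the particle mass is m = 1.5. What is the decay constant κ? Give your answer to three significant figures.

κ = 1.64

Integrating the TISE across x = 0 gives the cusp condition ψ'(0⁺) − ψ'(0⁻) = −(2mg/ℏ²)ψ(0).
With ψ ∝ e^{−κ|x|} this yields −2κ = −2mg/ℏ², so κ = mg/ℏ² = 1.635.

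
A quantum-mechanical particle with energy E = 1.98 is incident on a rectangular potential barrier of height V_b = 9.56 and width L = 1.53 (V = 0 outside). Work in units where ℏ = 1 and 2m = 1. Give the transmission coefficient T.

E < V_b: inside the barrier ψ ∝ e^{±κx} with κ = √(2m(V_b − E))/ℏ = 2.753.
κL = 4.212, sinh(κL) = 33.75.
Matching ψ, ψ′ at both faces gives T = [1 + V_b² sinh²(κL) / (4E(V_b − E))]⁻¹ = 1/1735 = 0.000576.

T = 0.000576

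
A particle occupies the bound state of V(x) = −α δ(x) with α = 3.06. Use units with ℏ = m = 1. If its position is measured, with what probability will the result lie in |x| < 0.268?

P = 0.806

The normalised bound state is ψ = √κ e^{−κ|x|} with κ = mα/ℏ² = 3.060.
P(|x| < d) = ∫_{−d}^{d} κ e^{−2κ|x|} dx = 1 − e^{−2κd} = 1 − e^{−1.640} = 0.8061.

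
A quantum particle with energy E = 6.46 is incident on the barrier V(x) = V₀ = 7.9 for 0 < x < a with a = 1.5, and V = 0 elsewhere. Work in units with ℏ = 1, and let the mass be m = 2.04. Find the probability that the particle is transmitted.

T = 0.00166

E < V₀: inside the barrier ψ ∝ e^{±κx} with κ = √(2m(V₀ − E))/ℏ = 2.424.
κa = 3.636, sinh(κa) = 18.95.
Matching ψ, ψ′ at both faces gives T = [1 + V₀² sinh²(κa) / (4E(V₀ − E))]⁻¹ = 1/603.5 = 0.00166.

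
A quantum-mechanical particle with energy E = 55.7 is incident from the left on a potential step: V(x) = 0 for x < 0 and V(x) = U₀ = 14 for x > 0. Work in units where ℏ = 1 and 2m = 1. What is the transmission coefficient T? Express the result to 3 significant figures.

T = 0.995

The wavenumbers are k₁ = √(2mE)/ℏ = 7.463 on the left and k₂ = √(2m(E − U₀))/ℏ = 6.458 on the right.
Continuity of ψ and ψ′ at the step yields the reflection amplitude r = (k₁ − k₂)/(k₁ + k₂) = 0.07224; thus R = |r|² = 0.005219, T = 0.9948.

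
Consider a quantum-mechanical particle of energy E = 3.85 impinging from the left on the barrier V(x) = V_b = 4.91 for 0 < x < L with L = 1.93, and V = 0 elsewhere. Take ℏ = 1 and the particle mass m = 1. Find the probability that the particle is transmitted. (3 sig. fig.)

T = 0.00979

E < V_b: inside the barrier ψ ∝ e^{±κx} with κ = √(2m(V_b − E))/ℏ = 1.456.
κL = 2.810, sinh(κL) = 8.276.
Matching ψ, ψ′ at both faces gives T = [1 + V_b² sinh²(κL) / (4E(V_b − E))]⁻¹ = 1/102.1 = 0.00979.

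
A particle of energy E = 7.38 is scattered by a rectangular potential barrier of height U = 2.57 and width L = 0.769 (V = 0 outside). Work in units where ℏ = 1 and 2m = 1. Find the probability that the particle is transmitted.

T = 0.956

E > U: inside the barrier k₂ = √(2m(E − U))/ℏ = 2.193, k₂L = 1.687.
T = [1 + U² sin²(k₂L) / (4E(E − U))]⁻¹ = 1/1.046 = 0.956.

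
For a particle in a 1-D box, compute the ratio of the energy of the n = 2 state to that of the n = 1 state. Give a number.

Since E_n ∝ n², the ratio is (2/1)² = 4.

4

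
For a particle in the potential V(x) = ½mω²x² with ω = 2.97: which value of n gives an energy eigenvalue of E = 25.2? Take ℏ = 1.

n = 8

E_n = ℏω(n + ½) ⇒ n = E/(ℏω) − ½ = 25.2/2.97 − 0.5 = 7.985 → n = 8.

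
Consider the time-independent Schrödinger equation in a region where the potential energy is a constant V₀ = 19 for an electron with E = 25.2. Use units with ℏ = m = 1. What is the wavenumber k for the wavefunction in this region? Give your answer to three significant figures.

k = 3.52

With E > V₀ the solution is oscillatory, ψ ∝ e^{±ikx} with k = √(2m(E − V₀))/ℏ.
k = √(2 × 1 × 6.2) = 3.521.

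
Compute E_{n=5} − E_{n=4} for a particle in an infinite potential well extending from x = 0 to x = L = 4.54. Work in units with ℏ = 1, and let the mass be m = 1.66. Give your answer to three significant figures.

ΔE = 1.30

E_n = n²π²ℏ²/(2mL²), so ΔE = (5² − 4²) π²ℏ²/(2mL²).
ΔE = 9 × π² / (2 × 1.66 × 4.54²) = 1.298.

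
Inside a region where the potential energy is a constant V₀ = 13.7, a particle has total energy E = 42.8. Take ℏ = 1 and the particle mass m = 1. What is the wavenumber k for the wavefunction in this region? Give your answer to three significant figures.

With E > V₀ the solution is oscillatory, ψ ∝ e^{±ikx} with k = √(2m(E − V₀))/ℏ.
k = √(2 × 1 × 29.1) = 7.629.

k = 7.63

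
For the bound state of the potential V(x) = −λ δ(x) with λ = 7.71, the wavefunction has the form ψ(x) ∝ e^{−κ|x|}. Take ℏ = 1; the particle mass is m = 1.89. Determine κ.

κ = 14.6

Integrate −(ℏ²/2m)ψ'' − λδ(x)ψ = Eψ from −ε to +ε: the ψ'' term gives ψ'(0⁺) − ψ'(0⁻) and the δ term gives −(2mλ/ℏ²)ψ(0).
With ψ ∝ e^{−κ|x|} this yields −2κ = −2mλ/ℏ², so κ = mλ/ℏ² = 14.57.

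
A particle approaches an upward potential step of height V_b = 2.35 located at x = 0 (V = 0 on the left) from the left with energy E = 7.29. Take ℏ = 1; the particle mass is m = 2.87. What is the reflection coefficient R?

The wavenumbers are k₁ = √(2mE)/ℏ = 6.469 on the left and k₂ = √(2m(E − V_b))/ℏ = 5.325 on the right.
Continuity of ψ and ψ′ at the step yields the reflection amplitude r = (k₁ − k₂)/(k₁ + k₂) = 0.09698; thus R = |r|² = 0.009405, T = 0.9906.

R = 0.00940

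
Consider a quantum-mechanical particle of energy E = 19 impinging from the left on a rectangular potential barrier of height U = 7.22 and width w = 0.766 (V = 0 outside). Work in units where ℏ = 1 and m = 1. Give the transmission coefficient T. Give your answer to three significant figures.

T = 0.983

E > U: inside the barrier k₂ = √(2m(E − U))/ℏ = 4.854, k₂w = 3.718.
Matching at both interfaces gives T⁻¹ = 1 + U² sin²(k₂w) / [4E(E − U)] = 1.017, hence T = 0.983.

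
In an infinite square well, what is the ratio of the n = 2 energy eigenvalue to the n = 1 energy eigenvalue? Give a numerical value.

4

E_n = n²π²ℏ²/(2mL²) so the ratio is n₂²/n₁² = 4/1 = 4.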